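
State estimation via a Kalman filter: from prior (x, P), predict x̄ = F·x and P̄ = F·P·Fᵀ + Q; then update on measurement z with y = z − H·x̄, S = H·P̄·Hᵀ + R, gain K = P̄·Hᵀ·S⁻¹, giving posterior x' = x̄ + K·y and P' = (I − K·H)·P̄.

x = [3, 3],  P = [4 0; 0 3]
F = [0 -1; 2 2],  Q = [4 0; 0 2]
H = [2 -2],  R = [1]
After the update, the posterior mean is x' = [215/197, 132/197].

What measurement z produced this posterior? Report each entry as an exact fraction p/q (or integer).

x̄ = F·x = [-3, 12]
P̄ = F·P·Fᵀ + Q = [7 -6; -6 30]
S = H·P̄·Hᵀ + R = [197]
K = P̄·Hᵀ·S⁻¹ = [26/197; -72/197]
x' − x̄ = [806/197, -2232/197] = K·y
y = (KᵀK)⁻¹·Kᵀ·(x' − x̄) = [31]
z = y + H·x̄ = [31] + [-30] = [1]

z = [1]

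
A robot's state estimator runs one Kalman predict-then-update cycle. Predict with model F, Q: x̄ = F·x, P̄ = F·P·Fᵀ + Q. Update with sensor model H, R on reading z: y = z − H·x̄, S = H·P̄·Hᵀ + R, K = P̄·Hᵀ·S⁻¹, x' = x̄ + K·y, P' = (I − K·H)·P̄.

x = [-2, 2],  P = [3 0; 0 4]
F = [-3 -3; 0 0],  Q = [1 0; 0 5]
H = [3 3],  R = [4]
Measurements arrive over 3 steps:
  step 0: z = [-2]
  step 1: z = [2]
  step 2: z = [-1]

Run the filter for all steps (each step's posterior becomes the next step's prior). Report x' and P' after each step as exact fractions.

step 0: x' = [-384/625, -6/125], P' = [3136/625 -576/125; -576/125 116/25]
step 1: x' = [39756/29303, -18570/29303], P' = [152341/58606 -139905/58606; -139905/58606 152405/58606]
step 2: x' = [-3538887/2709482, 2420565/2709482], P' = [6934235/2709482 -6368175/2709482; -6368175/2709482 6954235/2709482]

step 0: x̄ = F·x = [0, 0]
step 0: P̄ = F·P·Fᵀ + Q = [64 0; 0 5]
step 0: y = z − H·x̄ = [-2]
step 0: S = H·P̄·Hᵀ + R = [625]
step 0: K = P̄·Hᵀ·S⁻¹ = [192/625; 3/125]
step 0: x' = x̄ + K·y = [-384/625, -6/125]
step 0: P' = (I − K·H)·P̄ = [3136/625 -576/125; -576/125 116/25]
step 1: x̄ = F·x = [1242/625, 0]
step 1: P̄ = F·P·Fᵀ + Q = [3109/625 0; 0 5]
step 1: y = z − H·x̄ = [-2476/625]
step 1: S = H·P̄·Hᵀ + R = [58606/625]
step 1: K = P̄·Hᵀ·S⁻¹ = [9327/58606; 9375/58606]
step 1: x' = x̄ + K·y = [39756/29303, -18570/29303]
step 1: P' = (I − K·H)·P̄ = [152341/58606 -139905/58606; -139905/58606 152405/58606]
step 2: x̄ = F·x = [-63558/29303, 0]
step 2: P̄ = F·P·Fᵀ + Q = [141515/29303 0; 0 5]
step 2: y = z − H·x̄ = [161371/29303]
step 2: S = H·P̄·Hᵀ + R = [2709482/29303]
step 2: K = P̄·Hᵀ·S⁻¹ = [424545/2709482; 439545/2709482]
step 2: x' = x̄ + K·y = [-3538887/2709482, 2420565/2709482]
step 2: P' = (I − K·H)·P̄ = [6934235/2709482 -6368175/2709482; -6368175/2709482 6954235/2709482]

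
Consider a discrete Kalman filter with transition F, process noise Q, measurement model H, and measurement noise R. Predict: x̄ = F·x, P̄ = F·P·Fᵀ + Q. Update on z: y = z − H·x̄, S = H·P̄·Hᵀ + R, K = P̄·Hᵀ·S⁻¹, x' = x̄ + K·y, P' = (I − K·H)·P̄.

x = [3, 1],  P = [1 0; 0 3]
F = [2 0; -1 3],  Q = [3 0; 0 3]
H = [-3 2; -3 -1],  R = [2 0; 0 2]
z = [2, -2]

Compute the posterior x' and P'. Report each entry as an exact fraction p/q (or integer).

x̄ = F·x = [6, 0]
P̄ = F·P·Fᵀ + Q = [7 -2; -2 31]
y = z − H·x̄ = [20, 16]
S = H·P̄·Hᵀ + R = [213 7; 7 84]
K = P̄·Hᵀ·S⁻¹ = [-281/2549 -3872/17843; 841/2549 -5801/17843]
x' = x̄ + K·y = [5766/17843, 24924/17843]
P' = (I − K·H)·P̄ = [2158/17843 1270/17843; 1270/17843 7792/17843]

x' = [5766/17843, 24924/17843]
P' = [2158/17843 1270/17843; 1270/17843 7792/17843]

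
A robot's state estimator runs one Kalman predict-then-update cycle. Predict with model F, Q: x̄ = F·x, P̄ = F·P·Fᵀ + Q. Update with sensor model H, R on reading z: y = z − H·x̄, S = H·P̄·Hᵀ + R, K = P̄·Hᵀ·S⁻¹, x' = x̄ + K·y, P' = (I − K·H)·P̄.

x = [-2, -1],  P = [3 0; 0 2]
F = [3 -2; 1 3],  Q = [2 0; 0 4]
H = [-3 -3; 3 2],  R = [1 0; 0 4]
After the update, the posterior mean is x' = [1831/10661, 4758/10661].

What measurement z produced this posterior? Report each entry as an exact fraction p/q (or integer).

x̄ = F·x = [-4, -5]
P̄ = F·P·Fᵀ + Q = [37 -3; -3 25]
S = H·P̄·Hᵀ + R = [505 -438; -438 401]
K = P̄·Hᵀ·S⁻¹ = [5088/10661 8349/10661; -8508/10661 -8203/10661]
x' − x̄ = [44475/10661, 58063/10661] = K·y
y = (KᵀK)⁻¹·Kᵀ·(x' − x̄) = [-29, 23]
z = y + H·x̄ = [-29, 23] + [27, -22] = [-2, 1]

z = [-2, 1]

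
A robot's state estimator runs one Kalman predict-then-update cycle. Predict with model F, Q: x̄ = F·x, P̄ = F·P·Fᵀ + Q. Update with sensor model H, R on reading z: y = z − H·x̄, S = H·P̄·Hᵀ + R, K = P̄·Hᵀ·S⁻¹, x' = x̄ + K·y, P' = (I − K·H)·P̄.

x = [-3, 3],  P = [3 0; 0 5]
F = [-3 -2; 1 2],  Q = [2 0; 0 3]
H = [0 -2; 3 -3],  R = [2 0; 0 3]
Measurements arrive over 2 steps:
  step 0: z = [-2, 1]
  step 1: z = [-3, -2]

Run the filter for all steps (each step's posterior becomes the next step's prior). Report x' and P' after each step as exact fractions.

step 0: x' = [2507/1525, 759/610], P' = [1107/1525 127/305; 127/305 53/122]
step 1: x' = [92005/353741, 793551/707482], P' = [226409/353741 123335/353741; 123335/353741 268593/707482]

step 0: x̄ = F·x = [3, 3]
step 0: P̄ = F·P·Fᵀ + Q = [49 -29; -29 26]
step 0: y = z − H·x̄ = [4, 1]
step 0: S = H·P̄·Hᵀ + R = [106 330; 330 1200]
step 0: K = P̄·Hᵀ·S⁻¹ = [-127/305 472/1525; -53/122 -11/610]
step 0: x' = x̄ + K·y = [2507/1525, 759/610]
step 0: P' = (I − K·H)·P̄ = [1107/1525 127/305; 127/305 53/122]
step 1: x̄ = F·x = [-11316/1525, 6302/1525]
step 1: P̄ = F·P·Fᵀ + Q = [23283/1525 -11051/1525; -11051/1525 10872/1525]
step 1: y = z − H·x̄ = [8029/1525, 49804/1525]
step 1: S = H·P̄·Hᵀ + R = [46538/1525 131538/1525; 131538/1525 510888/1525]
step 1: K = P̄·Hᵀ·S⁻¹ = [-123335/353741 103074/353741; -268593/707482 -21923/707482]
step 1: x' = x̄ + K·y = [92005/353741, 793551/707482]
step 1: P' = (I − K·H)·P̄ = [226409/353741 123335/353741; 123335/353741 268593/707482]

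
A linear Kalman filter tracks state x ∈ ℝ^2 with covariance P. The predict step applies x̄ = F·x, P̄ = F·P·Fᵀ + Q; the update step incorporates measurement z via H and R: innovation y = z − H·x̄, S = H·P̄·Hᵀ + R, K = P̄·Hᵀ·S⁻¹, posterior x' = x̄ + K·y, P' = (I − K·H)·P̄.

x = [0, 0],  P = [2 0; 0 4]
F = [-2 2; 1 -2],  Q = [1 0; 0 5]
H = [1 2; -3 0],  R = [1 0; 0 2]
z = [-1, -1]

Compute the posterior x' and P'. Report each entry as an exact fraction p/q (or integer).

x' = [315/943, -616/943]
P' = [1450/6601 -740/6601; -740/6601 1971/6601]

x̄ = F·x = [0, 0]
P̄ = F·P·Fᵀ + Q = [25 -20; -20 23]
y = z − H·x̄ = [-1, -1]
S = H·P̄·Hᵀ + R = [38 45; 45 227]
K = P̄·Hᵀ·S⁻¹ = [-30/6601 -2175/6601; 3202/6601 1110/6601]
x' = x̄ + K·y = [315/943, -616/943]
P' = (I − K·H)·P̄ = [1450/6601 -740/6601; -740/6601 1971/6601]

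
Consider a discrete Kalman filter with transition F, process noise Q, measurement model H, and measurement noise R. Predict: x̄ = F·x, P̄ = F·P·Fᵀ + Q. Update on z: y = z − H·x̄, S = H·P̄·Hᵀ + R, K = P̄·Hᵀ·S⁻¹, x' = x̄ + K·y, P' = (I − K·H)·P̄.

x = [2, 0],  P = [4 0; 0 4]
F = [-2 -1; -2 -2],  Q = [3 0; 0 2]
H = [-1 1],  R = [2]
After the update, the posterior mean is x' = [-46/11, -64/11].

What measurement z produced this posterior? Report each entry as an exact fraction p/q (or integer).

x̄ = F·x = [-4, -4]
P̄ = F·P·Fᵀ + Q = [23 24; 24 34]
S = H·P̄·Hᵀ + R = [11]
K = P̄·Hᵀ·S⁻¹ = [1/11; 10/11]
x' − x̄ = [-2/11, -20/11] = K·y
y = (KᵀK)⁻¹·Kᵀ·(x' − x̄) = [-2]
z = y + H·x̄ = [-2] + [0] = [-2]

z = [-2]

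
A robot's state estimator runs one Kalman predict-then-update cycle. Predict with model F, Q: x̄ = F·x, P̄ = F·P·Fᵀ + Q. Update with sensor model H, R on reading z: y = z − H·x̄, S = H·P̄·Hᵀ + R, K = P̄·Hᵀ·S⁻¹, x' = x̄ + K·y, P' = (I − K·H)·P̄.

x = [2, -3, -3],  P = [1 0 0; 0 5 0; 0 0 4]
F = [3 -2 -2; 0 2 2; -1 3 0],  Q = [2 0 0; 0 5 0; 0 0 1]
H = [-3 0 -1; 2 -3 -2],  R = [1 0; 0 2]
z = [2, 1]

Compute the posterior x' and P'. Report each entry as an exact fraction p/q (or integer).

x̄ = F·x = [18, -12, -11]
P̄ = F·P·Fᵀ + Q = [47 -36 -33; -36 41 30; -33 30 47]
y = z − H·x̄ = [45, -93]
S = H·P̄·Hᵀ + R = [273 -554; -554 1803]
K = P̄·Hᵀ·S⁻¹ = [-46252/185303 13332/185303; -636/185303 -26403/185303; -44744/185303 -39442/185303]
x' = x̄ + K·y = [14238/185303, 203223/185303, -383707/185303]
P' = (I − K·H)·P̄ = [141049/185303 336408/185303 -376895/185303; 336408/185303 914266/185303 -1008588/185303; -376895/185303 -1008588/185303 1175429/185303]

x' = [14238/185303, 203223/185303, -383707/185303]
P' = [141049/185303 336408/185303 -376895/185303; 336408/185303 914266/185303 -1008588/185303; -376895/185303 -1008588/185303 1175429/185303]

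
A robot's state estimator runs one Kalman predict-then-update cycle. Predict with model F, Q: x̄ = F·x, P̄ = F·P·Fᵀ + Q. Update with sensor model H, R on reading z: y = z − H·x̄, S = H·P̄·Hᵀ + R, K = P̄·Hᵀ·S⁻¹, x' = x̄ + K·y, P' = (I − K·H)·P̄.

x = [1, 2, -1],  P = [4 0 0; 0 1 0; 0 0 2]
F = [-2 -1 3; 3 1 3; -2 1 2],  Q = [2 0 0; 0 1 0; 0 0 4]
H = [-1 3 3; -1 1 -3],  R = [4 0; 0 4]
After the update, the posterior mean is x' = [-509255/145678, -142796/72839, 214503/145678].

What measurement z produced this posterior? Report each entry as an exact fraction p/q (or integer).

z = [2, -3]

x̄ = F·x = [-7, 2, -2]
P̄ = F·P·Fᵀ + Q = [37 -7 27; -7 56 -11; 27 -11 29]
S = H·P̄·Hᵀ + R = [488 38; 38 600]
K = P̄·Hᵀ·S⁻¹ = [9275/145678 -30937/145678; 20388/72839 10363/72839; 10475/145678 -31013/145678]
x' − x̄ = [510491/145678, -288474/72839, 505859/145678] = K·y
y = (KᵀK)⁻¹·Kᵀ·(x' − x̄) = [-5, -18]
z = y + H·x̄ = [-5, -18] + [7, 15] = [2, -3]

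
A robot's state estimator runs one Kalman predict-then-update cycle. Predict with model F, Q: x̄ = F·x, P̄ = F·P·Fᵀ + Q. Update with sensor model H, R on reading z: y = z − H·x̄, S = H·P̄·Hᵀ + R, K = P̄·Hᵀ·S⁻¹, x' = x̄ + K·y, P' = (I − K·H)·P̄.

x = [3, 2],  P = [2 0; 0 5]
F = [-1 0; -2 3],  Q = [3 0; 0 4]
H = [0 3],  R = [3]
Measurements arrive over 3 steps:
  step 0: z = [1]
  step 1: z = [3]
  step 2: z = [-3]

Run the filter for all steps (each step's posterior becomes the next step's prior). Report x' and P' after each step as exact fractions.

step 0: x̄ = F·x = [-3, 0]
step 0: P̄ = F·P·Fᵀ + Q = [5 4; 4 57]
step 0: y = z − H·x̄ = [1]
step 0: S = H·P̄·Hᵀ + R = [516]
step 0: K = P̄·Hᵀ·S⁻¹ = [1/43; 57/172]
step 0: x' = x̄ + K·y = [-128/43, 57/172]
step 0: P' = (I − K·H)·P̄ = [203/43 1/43; 1/43 57/172]
step 1: x̄ = F·x = [128/43, 1195/172]
step 1: P̄ = F·P·Fᵀ + Q = [332/43 403/43; 403/43 4401/172]
step 1: y = z − H·x̄ = [-3069/172]
step 1: S = H·P̄·Hᵀ + R = [40125/172]
step 1: K = P̄·Hᵀ·S⁻¹ = [1612/13375; 4401/13375]
step 1: x' = x̄ + K·y = [11051/13375, 14398/13375]
step 1: P' = (I − K·H)·P̄ = [57944/13375 1612/13375; 1612/13375 4401/13375]
step 2: x̄ = F·x = [-11051/13375, 21092/13375]
step 2: P̄ = F·P·Fᵀ + Q = [98069/13375 111052/13375; 111052/13375 305541/13375]
step 2: y = z − H·x̄ = [-103401/13375]
step 2: S = H·P̄·Hᵀ + R = [2789994/13375]
step 2: K = P̄·Hᵀ·S⁻¹ = [55526/464999; 305541/929998]
step 2: x' = x̄ + K·y = [-813469/464999, -895531/929998]
step 2: P' = (I − K·H)·P̄ = [2026405/464999 55526/464999; 55526/464999 305541/929998]

step 0: x' = [-128/43, 57/172], P' = [203/43 1/43; 1/43 57/172]
step 1: x' = [11051/13375, 14398/13375], P' = [57944/13375 1612/13375; 1612/13375 4401/13375]
step 2: x' = [-813469/464999, -895531/929998], P' = [2026405/464999 55526/464999; 55526/464999 305541/929998]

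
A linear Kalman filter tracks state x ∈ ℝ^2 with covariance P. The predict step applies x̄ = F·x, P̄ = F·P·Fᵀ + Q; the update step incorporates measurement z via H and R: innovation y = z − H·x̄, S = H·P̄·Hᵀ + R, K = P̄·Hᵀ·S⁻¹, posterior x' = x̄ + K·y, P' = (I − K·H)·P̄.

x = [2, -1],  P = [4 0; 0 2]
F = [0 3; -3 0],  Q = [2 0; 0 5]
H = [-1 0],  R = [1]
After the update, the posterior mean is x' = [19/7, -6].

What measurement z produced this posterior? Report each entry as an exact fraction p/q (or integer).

z = [-3]

x̄ = F·x = [-3, -6]
P̄ = F·P·Fᵀ + Q = [20 0; 0 41]
S = H·P̄·Hᵀ + R = [21]
K = P̄·Hᵀ·S⁻¹ = [-20/21; 0]
x' − x̄ = [40/7, 0] = K·y
y = (KᵀK)⁻¹·Kᵀ·(x' − x̄) = [-6]
z = y + H·x̄ = [-6] + [3] = [-3]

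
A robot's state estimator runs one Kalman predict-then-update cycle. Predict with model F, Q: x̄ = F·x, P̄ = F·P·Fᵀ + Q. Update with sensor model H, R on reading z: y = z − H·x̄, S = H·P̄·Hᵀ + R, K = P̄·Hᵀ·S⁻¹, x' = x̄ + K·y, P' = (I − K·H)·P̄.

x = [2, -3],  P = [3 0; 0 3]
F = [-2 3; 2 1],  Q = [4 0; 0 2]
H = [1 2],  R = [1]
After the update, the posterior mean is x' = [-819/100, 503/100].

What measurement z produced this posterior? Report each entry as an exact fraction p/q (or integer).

x̄ = F·x = [-13, 1]
P̄ = F·P·Fᵀ + Q = [43 -3; -3 17]
S = H·P̄·Hᵀ + R = [100]
K = P̄·Hᵀ·S⁻¹ = [37/100; 31/100]
x' − x̄ = [481/100, 403/100] = K·y
y = (KᵀK)⁻¹·Kᵀ·(x' − x̄) = [13]
z = y + H·x̄ = [13] + [-11] = [2]

z = [2]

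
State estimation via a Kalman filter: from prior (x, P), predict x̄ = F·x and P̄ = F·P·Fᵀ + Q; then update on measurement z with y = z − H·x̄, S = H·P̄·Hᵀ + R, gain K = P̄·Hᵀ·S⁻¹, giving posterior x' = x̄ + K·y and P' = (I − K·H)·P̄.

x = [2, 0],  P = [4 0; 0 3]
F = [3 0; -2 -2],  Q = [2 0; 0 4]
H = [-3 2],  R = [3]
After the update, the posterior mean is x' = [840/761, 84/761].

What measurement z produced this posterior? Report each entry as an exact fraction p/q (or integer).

z = [-3]

x̄ = F·x = [6, -4]
P̄ = F·P·Fᵀ + Q = [38 -24; -24 32]
S = H·P̄·Hᵀ + R = [761]
K = P̄·Hᵀ·S⁻¹ = [-162/761; 136/761]
x' − x̄ = [-3726/761, 3128/761] = K·y
y = (KᵀK)⁻¹·Kᵀ·(x' − x̄) = [23]
z = y + H·x̄ = [23] + [-26] = [-3]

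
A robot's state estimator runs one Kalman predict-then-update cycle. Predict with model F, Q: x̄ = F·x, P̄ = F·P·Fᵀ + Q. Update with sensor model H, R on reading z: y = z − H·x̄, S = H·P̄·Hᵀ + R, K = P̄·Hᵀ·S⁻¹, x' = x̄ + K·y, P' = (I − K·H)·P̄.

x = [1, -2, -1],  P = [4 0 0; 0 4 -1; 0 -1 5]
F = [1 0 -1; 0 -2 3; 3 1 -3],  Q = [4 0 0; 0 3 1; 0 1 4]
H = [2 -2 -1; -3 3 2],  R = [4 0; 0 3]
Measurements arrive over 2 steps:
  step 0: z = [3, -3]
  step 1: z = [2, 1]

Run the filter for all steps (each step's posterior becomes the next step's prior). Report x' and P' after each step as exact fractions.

step 0: x̄ = F·x = [2, 1, 4]
step 0: P̄ = F·P·Fᵀ + Q = [13 -17 28; -17 76 -61; 28 -61 95]
step 0: y = z − H·x̄ = [5, -8]
step 0: S = H·P̄·Hᵀ + R = [235 -305; -305 422]
step 0: K = P̄·Hᵀ·S⁻¹ = [3134/6145 354/1229; -973/1229 -246/1229; 11541/6145 1444/1229]
step 0: x' = x̄ + K·y = [2760/1229, -1668/1229, 4905/1229]
step 0: P' = (I − K·H)·P̄ = [39777/6145 1879/1229 48228/6145; 1879/1229 10401/1229 -13152/1229; 48228/6145 -13152/1229 181812/6145]
step 1: x̄ = F·x = [-2145/1229, 18051/1229, -8103/1229]
step 1: P̄ = F·P·Fᵀ + Q = [149713/6145 -551062/6145 450554/6145; -551062/6145 2651883/6145 -1948331/6145; 450554/6145 -1948331/6145 1653712/6145]
step 1: y = z − H·x̄ = [34747/1229, -43153/1229]
step 1: S = H·P̄·Hᵀ + R = [7697632/6145 -9937549/6145; -9937549/6145 12980143/6145]
step 1: K = P̄·Hᵀ·S⁻¹ = [22072757/63004285 11068236/63004285; -178153648/189012855 -53214859/189012855; 23443437/12600857 14172622/12600857]
step 1: x' = x̄ + K·y = [125459974/63004285, -130743952/63004285, 82093738/12600857]
step 1: P' = (I − K·H)·P̄ = [282637941/63004285 72851177/63004285 66256500/12600857; 72851177/63004285 1803427292/189012855 -163808862/12600857; 66256500/12600857 -163808862/12600857 366356976/12600857]

step 0: x' = [2760/1229, -1668/1229, 4905/1229], P' = [39777/6145 1879/1229 48228/6145; 1879/1229 10401/1229 -13152/1229; 48228/6145 -13152/1229 181812/6145]
step 1: x' = [125459974/63004285, -130743952/63004285, 82093738/12600857], P' = [282637941/63004285 72851177/63004285 66256500/12600857; 72851177/63004285 1803427292/189012855 -163808862/12600857; 66256500/12600857 -163808862/12600857 366356976/12600857]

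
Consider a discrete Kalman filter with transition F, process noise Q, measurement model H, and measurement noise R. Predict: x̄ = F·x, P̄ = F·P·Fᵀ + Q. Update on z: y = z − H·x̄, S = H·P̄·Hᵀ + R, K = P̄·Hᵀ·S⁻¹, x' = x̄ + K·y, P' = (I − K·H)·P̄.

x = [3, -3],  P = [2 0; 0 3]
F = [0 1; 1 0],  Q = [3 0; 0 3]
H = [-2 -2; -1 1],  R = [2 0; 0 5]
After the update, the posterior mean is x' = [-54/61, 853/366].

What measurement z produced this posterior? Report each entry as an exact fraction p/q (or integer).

z = [-3, 2]

x̄ = F·x = [-3, 3]
P̄ = F·P·Fᵀ + Q = [6 0; 0 5]
S = H·P̄·Hᵀ + R = [46 2; 2 16]
K = P̄·Hᵀ·S⁻¹ = [-15/61 -21/61; -85/366 125/366]
x' − x̄ = [129/61, -245/366] = K·y
y = (KᵀK)⁻¹·Kᵀ·(x' − x̄) = [-3, -4]
z = y + H·x̄ = [-3, -4] + [0, 6] = [-3, 2]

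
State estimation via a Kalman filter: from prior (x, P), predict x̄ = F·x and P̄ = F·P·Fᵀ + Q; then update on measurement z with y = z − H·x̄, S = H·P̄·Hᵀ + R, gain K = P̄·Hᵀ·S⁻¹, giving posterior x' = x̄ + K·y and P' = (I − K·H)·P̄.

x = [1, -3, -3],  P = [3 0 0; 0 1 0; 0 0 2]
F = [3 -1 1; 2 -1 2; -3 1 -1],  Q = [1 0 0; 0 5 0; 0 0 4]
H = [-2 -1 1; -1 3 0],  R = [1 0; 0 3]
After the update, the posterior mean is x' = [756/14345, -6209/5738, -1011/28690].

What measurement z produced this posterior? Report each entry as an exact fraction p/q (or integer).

x̄ = F·x = [3, -1, -3]
P̄ = F·P·Fᵀ + Q = [31 23 -30; 23 26 -23; -30 -23 34]
S = H·P̄·Hᵀ + R = [443 -170; -170 130]
K = P̄·Hᵀ·S⁻¹ = [-849/2869 -1358/14345; -300/2869 1643/5738; 858/2869 2613/28690]
x' − x̄ = [-42279/14345, -471/5738, 85059/28690] = K·y
y = (KᵀK)⁻¹·Kᵀ·(x' − x̄) = [9, 3]
z = y + H·x̄ = [9, 3] + [-8, -6] = [1, -3]

z = [1, -3]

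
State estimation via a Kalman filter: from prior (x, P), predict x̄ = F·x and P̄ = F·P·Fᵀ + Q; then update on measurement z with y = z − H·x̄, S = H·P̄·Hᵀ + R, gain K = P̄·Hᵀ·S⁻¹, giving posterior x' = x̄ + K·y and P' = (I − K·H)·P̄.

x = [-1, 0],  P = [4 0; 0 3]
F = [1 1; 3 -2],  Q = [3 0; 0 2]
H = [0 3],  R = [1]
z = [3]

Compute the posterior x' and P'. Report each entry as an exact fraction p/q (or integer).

x' = [-235/451, 447/451]
P' = [4186/451 6/451; 6/451 50/451]

x̄ = F·x = [-1, -3]
P̄ = F·P·Fᵀ + Q = [10 6; 6 50]
y = z − H·x̄ = [12]
S = H·P̄·Hᵀ + R = [451]
K = P̄·Hᵀ·S⁻¹ = [18/451; 150/451]
x' = x̄ + K·y = [-235/451, 447/451]
P' = (I − K·H)·P̄ = [4186/451 6/451; 6/451 50/451]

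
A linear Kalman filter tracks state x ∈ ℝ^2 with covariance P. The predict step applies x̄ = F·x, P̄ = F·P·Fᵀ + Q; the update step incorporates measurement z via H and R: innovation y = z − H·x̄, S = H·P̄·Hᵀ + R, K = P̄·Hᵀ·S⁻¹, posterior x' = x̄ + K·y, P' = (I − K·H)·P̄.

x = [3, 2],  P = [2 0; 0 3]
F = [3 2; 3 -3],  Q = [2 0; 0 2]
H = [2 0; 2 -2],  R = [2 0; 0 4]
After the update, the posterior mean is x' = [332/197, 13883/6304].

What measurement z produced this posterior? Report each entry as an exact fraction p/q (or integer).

x̄ = F·x = [13, 3]
P̄ = F·P·Fᵀ + Q = [32 0; 0 47]
S = H·P̄·Hᵀ + R = [130 128; 128 320]
K = P̄·Hᵀ·S⁻¹ = [96/197 1/197; 94/197 -3055/6304]
x' − x̄ = [-2229/197, -5029/6304] = K·y
y = (KᵀK)⁻¹·Kᵀ·(x' − x̄) = [-23, -21]
z = y + H·x̄ = [-23, -21] + [26, 20] = [3, -1]

z = [3, -1]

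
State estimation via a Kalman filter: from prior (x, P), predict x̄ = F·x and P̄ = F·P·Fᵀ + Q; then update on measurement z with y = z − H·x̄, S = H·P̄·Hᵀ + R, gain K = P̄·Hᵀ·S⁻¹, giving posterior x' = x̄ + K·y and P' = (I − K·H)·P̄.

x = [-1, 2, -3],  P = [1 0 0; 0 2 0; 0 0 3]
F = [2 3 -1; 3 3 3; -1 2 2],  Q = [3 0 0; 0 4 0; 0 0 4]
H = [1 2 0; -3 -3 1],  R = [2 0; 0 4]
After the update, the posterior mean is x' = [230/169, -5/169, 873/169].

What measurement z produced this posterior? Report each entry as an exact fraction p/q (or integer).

x̄ = F·x = [7, -6, -1]
P̄ = F·P·Fᵀ + Q = [28 15 4; 15 58 27; 4 27 25]
S = H·P̄·Hᵀ + R = [322 -509; -509 887]
K = P̄·Hᵀ·S⁻¹ = [-12179/26533 -10728/26533; 18469/26533 4855/26533; 16834/26533 7626/26533]
x' − x̄ = [-953/169, 1009/169, 1042/169] = K·y
y = (KᵀK)⁻¹·Kᵀ·(x' − x̄) = [7, 6]
z = y + H·x̄ = [7, 6] + [-5, -4] = [2, 2]

z = [2, 2]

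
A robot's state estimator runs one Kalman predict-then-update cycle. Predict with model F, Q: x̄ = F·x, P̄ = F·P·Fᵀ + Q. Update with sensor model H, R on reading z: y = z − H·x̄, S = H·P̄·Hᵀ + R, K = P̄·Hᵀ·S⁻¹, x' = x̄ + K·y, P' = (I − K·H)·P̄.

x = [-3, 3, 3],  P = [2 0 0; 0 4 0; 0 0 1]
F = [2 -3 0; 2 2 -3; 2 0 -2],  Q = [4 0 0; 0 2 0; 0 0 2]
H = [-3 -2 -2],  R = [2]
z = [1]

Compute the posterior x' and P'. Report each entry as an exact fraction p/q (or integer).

x' = [659/323, -757/323, -436/323]
P' = [7312/323 -8368/323 -2536/323; -8368/323 10055/323 2522/323; -2536/323 2522/323 1322/323]

x̄ = F·x = [-15, -9, -12]
P̄ = F·P·Fᵀ + Q = [48 -16 8; -16 35 14; 8 14 14]
y = z − H·x̄ = [-86]
S = H·P̄·Hᵀ + R = [646]
K = P̄·Hᵀ·S⁻¹ = [-64/323; -25/323; -40/323]
x' = x̄ + K·y = [659/323, -757/323, -436/323]
P' = (I − K·H)·P̄ = [7312/323 -8368/323 -2536/323; -8368/323 10055/323 2522/323; -2536/323 2522/323 1322/323]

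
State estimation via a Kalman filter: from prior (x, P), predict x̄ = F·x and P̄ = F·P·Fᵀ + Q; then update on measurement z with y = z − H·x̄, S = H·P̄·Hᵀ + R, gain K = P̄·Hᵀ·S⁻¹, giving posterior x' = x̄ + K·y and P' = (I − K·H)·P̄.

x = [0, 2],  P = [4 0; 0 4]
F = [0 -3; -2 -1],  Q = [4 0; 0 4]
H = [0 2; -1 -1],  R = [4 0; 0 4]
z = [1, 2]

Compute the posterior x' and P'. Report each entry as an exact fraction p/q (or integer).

x' = [-684/251, 122/251]
P' = [1060/251 -192/251; -192/251 228/251]

x̄ = F·x = [-6, -2]
P̄ = F·P·Fᵀ + Q = [40 12; 12 24]
y = z − H·x̄ = [5, -6]
S = H·P̄·Hᵀ + R = [100 -72; -72 92]
K = P̄·Hᵀ·S⁻¹ = [-96/251 -217/251; 114/251 -9/251]
x' = x̄ + K·y = [-684/251, 122/251]
P' = (I − K·H)·P̄ = [1060/251 -192/251; -192/251 228/251]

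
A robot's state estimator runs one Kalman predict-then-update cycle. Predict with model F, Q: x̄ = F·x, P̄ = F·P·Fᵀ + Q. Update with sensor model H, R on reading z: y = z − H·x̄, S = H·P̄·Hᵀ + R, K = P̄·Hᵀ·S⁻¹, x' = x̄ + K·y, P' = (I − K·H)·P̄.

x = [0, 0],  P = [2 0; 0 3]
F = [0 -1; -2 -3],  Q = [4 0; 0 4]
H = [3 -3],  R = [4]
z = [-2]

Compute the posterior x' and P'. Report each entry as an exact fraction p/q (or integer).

x̄ = F·x = [0, 0]
P̄ = F·P·Fᵀ + Q = [7 9; 9 39]
y = z − H·x̄ = [-2]
S = H·P̄·Hᵀ + R = [256]
K = P̄·Hᵀ·S⁻¹ = [-3/128; -45/128]
x' = x̄ + K·y = [3/64, 45/64]
P' = (I − K·H)·P̄ = [439/64 441/64; 441/64 471/64]

x' = [3/64, 45/64]
P' = [439/64 441/64; 441/64 471/64]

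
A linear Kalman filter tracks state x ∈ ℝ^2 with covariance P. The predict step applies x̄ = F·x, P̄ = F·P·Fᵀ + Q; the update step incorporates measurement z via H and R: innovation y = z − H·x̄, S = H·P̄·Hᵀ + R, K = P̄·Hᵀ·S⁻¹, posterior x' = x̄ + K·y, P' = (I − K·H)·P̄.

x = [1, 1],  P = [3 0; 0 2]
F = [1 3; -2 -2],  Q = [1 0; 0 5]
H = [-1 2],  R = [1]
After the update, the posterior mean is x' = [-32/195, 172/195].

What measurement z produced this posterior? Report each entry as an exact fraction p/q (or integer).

x̄ = F·x = [4, -4]
P̄ = F·P·Fᵀ + Q = [22 -18; -18 25]
S = H·P̄·Hᵀ + R = [195]
K = P̄·Hᵀ·S⁻¹ = [-58/195; 68/195]
x' − x̄ = [-812/195, 952/195] = K·y
y = (KᵀK)⁻¹·Kᵀ·(x' − x̄) = [14]
z = y + H·x̄ = [14] + [-12] = [2]

z = [2]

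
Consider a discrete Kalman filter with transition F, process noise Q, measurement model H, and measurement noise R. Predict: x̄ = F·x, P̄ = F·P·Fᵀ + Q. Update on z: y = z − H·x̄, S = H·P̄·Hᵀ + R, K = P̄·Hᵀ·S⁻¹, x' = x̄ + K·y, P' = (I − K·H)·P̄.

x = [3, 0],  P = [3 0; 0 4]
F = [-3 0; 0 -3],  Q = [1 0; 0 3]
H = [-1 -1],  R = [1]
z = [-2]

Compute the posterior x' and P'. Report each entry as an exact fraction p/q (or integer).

x' = [-76/17, 429/68]
P' = [280/17 -273/17; -273/17 1131/68]

x̄ = F·x = [-9, 0]
P̄ = F·P·Fᵀ + Q = [28 0; 0 39]
y = z − H·x̄ = [-11]
S = H·P̄·Hᵀ + R = [68]
K = P̄·Hᵀ·S⁻¹ = [-7/17; -39/68]
x' = x̄ + K·y = [-76/17, 429/68]
P' = (I − K·H)·P̄ = [280/17 -273/17; -273/17 1131/68]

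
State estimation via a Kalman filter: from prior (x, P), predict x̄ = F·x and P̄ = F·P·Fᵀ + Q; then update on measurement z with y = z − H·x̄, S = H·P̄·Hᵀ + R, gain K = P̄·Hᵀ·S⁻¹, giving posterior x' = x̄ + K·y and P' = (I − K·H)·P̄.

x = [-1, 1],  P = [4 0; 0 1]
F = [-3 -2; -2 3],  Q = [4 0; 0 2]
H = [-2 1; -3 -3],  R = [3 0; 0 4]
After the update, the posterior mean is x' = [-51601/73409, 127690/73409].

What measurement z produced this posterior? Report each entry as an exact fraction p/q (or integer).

x̄ = F·x = [1, 5]
P̄ = F·P·Fᵀ + Q = [44 18; 18 27]
S = H·P̄·Hᵀ + R = [134 237; 237 967]
K = P̄·Hᵀ·S⁻¹ = [-23608/73409 -8334/73409; 23292/73409 -15957/73409]
x' − x̄ = [-125010/73409, -239355/73409] = K·y
y = (KᵀK)⁻¹·Kᵀ·(x' − x̄) = [0, 15]
z = y + H·x̄ = [0, 15] + [3, -18] = [3, -3]

z = [3, -3]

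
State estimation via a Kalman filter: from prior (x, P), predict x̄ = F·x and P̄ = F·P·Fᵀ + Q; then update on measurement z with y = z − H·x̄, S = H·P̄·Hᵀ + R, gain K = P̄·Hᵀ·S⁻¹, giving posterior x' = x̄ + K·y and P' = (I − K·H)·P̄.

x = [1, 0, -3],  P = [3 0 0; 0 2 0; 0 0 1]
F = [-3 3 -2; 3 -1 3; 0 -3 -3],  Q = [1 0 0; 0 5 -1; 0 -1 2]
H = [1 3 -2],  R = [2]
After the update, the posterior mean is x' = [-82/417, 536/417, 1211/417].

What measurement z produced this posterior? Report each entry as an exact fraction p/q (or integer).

x̄ = F·x = [3, -6, 9]
P̄ = F·P·Fᵀ + Q = [50 -39 -12; -39 43 -4; -12 -4 29]
S = H·P̄·Hᵀ + R = [417]
K = P̄·Hᵀ·S⁻¹ = [-43/417; 98/417; -82/417]
x' − x̄ = [-1333/417, 3038/417, -2542/417] = K·y
y = (KᵀK)⁻¹·Kᵀ·(x' − x̄) = [31]
z = y + H·x̄ = [31] + [-33] = [-2]

z = [-2]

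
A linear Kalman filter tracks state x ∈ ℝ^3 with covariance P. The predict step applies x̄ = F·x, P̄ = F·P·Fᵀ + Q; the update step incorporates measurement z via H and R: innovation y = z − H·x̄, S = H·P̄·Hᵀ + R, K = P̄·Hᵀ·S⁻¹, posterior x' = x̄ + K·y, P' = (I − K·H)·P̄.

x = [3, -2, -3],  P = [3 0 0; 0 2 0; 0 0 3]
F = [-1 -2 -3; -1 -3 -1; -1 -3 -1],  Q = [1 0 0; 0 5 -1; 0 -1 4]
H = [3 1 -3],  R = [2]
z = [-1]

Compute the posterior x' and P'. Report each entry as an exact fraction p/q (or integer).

x̄ = F·x = [10, 6, 6]
P̄ = F·P·Fᵀ + Q = [39 24 24; 24 29 23; 24 23 28]
y = z − H·x̄ = [-19]
S = H·P̄·Hᵀ + R = [208]
K = P̄·Hᵀ·S⁻¹ = [69/208; 2/13; 11/208]
x' = x̄ + K·y = [769/208, 40/13, 1039/208]
P' = (I − K·H)·P̄ = [3351/208 174/13 4233/208; 174/13 313/13 277/13; 4233/208 277/13 5703/208]

x' = [769/208, 40/13, 1039/208]
P' = [3351/208 174/13 4233/208; 174/13 313/13 277/13; 4233/208 277/13 5703/208]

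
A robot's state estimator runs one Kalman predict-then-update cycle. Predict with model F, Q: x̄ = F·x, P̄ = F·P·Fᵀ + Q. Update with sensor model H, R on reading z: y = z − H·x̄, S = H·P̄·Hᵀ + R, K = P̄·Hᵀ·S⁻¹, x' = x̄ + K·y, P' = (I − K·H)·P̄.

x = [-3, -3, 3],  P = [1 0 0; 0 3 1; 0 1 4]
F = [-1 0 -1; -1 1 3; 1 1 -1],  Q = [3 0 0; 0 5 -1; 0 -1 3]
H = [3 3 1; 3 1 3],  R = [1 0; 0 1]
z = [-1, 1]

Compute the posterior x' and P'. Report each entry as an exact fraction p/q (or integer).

x' = [140980/30781, -119235/30781, -93033/30781]
P' = [127936/30781 -97356/30781 -93646/30781; -97356/30781 78855/30781 68427/30781; -93646/30781 68427/30781 73269/30781]

x̄ = F·x = [0, 9, -9]
P̄ = F·P·Fᵀ + Q = [8 -12 2; -12 51 -9; 2 -9 9]
y = z − H·x̄ = [-19, 19]
S = H·P̄·Hᵀ + R = [283 42; 42 115]
K = P̄·Hᵀ·S⁻¹ = [-1906/30781 5514/30781; 12924/30781 -7932/30781; -2388/30781 7296/30781]
x' = x̄ + K·y = [140980/30781, -119235/30781, -93033/30781]
P' = (I − K·H)·P̄ = [127936/30781 -97356/30781 -93646/30781; -97356/30781 78855/30781 68427/30781; -93646/30781 68427/30781 73269/30781]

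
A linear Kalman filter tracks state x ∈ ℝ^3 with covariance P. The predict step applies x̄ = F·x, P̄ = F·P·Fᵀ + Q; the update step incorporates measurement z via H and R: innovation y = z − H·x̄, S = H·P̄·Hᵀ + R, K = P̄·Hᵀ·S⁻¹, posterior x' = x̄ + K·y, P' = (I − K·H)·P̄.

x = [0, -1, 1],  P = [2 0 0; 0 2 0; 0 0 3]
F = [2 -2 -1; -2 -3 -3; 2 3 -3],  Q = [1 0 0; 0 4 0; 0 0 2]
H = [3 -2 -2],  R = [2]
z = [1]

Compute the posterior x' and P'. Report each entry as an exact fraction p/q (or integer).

x' = [43/211, 539/211, -587/211]
P' = [3932/211 3667/211 2219/211; 3667/211 18125/422 -7047/422; 2219/211 -7047/422 13801/422]

x̄ = F·x = [1, 0, -6]
P̄ = F·P·Fᵀ + Q = [20 13 5; 13 57 1; 5 1 55]
y = z − H·x̄ = [-14]
S = H·P̄·Hᵀ + R = [422]
K = P̄·Hᵀ·S⁻¹ = [12/211; -77/422; -97/422]
x' = x̄ + K·y = [43/211, 539/211, -587/211]
P' = (I − K·H)·P̄ = [3932/211 3667/211 2219/211; 3667/211 18125/422 -7047/422; 2219/211 -7047/422 13801/422]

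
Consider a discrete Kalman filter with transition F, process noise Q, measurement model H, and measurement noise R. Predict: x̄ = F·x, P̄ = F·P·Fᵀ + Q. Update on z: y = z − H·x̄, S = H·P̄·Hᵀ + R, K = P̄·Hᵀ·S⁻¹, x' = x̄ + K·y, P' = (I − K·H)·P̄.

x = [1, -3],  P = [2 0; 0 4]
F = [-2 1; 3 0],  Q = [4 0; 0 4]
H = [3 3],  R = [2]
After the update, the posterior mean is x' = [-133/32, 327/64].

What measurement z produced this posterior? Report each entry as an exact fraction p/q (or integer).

z = [3]

x̄ = F·x = [-5, 3]
P̄ = F·P·Fᵀ + Q = [16 -12; -12 22]
S = H·P̄·Hᵀ + R = [128]
K = P̄·Hᵀ·S⁻¹ = [3/32; 15/64]
x' − x̄ = [27/32, 135/64] = K·y
y = (KᵀK)⁻¹·Kᵀ·(x' − x̄) = [9]
z = y + H·x̄ = [9] + [-6] = [3]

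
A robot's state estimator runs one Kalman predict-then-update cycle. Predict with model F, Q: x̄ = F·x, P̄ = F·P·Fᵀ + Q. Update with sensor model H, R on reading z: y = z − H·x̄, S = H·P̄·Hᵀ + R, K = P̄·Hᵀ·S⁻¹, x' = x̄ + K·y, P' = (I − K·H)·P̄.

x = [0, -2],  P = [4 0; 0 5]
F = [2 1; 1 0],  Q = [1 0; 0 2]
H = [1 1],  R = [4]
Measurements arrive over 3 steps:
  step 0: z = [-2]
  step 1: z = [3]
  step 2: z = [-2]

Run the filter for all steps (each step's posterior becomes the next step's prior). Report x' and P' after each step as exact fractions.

step 0: x' = [-2, 0], P' = [13/4 -3/4; -3/4 23/12]
step 1: x' = [100/101, 95/101], P' = [1037/404 -141/404; -141/404 669/404]
step 2: x' = [-1975/5992, -5233/5992], P' = [30647/11984 -4287/11984; -4287/11984 19399/11984]

step 0: x̄ = F·x = [-2, 0]
step 0: P̄ = F·P·Fᵀ + Q = [22 8; 8 6]
step 0: y = z − H·x̄ = [0]
step 0: S = H·P̄·Hᵀ + R = [48]
step 0: K = P̄·Hᵀ·S⁻¹ = [5/8; 7/24]
step 0: x' = x̄ + K·y = [-2, 0]
step 0: P' = (I − K·H)·P̄ = [13/4 -3/4; -3/4 23/12]
step 1: x̄ = F·x = [-4, -2]
step 1: P̄ = F·P·Fᵀ + Q = [155/12 23/4; 23/4 21/4]
step 1: y = z − H·x̄ = [9]
step 1: S = H·P̄·Hᵀ + R = [101/3]
step 1: K = P̄·Hᵀ·S⁻¹ = [56/101; 33/101]
step 1: x' = x̄ + K·y = [100/101, 95/101]
step 1: P' = (I − K·H)·P̄ = [1037/404 -141/404; -141/404 669/404]
step 2: x̄ = F·x = [295/101, 100/101]
step 2: P̄ = F·P·Fᵀ + Q = [4657/404 1933/404; 1933/404 1845/404]
step 2: y = z − H·x̄ = [-597/101]
step 2: S = H·P̄·Hᵀ + R = [2996/101]
step 2: K = P̄·Hᵀ·S⁻¹ = [3295/5992; 1889/5992]
step 2: x' = x̄ + K·y = [-1975/5992, -5233/5992]
step 2: P' = (I − K·H)·P̄ = [30647/11984 -4287/11984; -4287/11984 19399/11984]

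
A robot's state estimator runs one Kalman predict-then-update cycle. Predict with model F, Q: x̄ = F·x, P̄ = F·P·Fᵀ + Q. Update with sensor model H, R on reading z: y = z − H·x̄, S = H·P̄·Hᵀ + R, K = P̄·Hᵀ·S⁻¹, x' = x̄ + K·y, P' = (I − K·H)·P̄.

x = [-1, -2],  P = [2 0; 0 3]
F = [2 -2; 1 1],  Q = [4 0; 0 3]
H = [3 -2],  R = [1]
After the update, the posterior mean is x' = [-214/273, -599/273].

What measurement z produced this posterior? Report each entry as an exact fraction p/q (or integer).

z = [2]

x̄ = F·x = [2, -3]
P̄ = F·P·Fᵀ + Q = [24 -2; -2 8]
S = H·P̄·Hᵀ + R = [273]
K = P̄·Hᵀ·S⁻¹ = [76/273; -22/273]
x' − x̄ = [-760/273, 220/273] = K·y
y = (KᵀK)⁻¹·Kᵀ·(x' − x̄) = [-10]
z = y + H·x̄ = [-10] + [12] = [2]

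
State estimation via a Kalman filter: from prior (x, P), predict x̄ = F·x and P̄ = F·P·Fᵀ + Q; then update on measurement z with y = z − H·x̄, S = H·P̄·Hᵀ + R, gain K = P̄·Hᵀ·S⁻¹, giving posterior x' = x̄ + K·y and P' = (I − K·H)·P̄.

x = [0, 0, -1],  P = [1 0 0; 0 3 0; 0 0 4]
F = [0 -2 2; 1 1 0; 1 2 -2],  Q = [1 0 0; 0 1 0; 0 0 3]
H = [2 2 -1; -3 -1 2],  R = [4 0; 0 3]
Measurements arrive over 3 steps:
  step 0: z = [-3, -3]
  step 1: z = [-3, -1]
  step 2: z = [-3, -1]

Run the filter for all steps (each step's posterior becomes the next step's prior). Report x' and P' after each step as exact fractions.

step 0: x' = [5651/8831, -19593/8831, -12135/8831], P' = [8339/8831 -4431/8831 7620/8831; -4431/8831 13780/8831 3794/8831; 7620/8831 3794/8831 17248/8831]
step 1: x' = [3866422/5549433, -11837771/5549433, -2339245/5549433], P' = [5069866/5549433 -2438939/5549433 4759700/5549433; -2438939/5549433 6925552/5549433 1431086/5549433; 4759700/5549433 1431086/5549433 9870652/5549433]
step 2: x' = [7796192599/12766162516, -13610632293/6383081258, -3854548399/6383081258], P' = [11430252939/12766162516 -2576192921/6383081258 5477022935/6383081258; -2576192921/6383081258 3754641555/3191540629 820415727/3191540629; 5477022935/6383081258 820415727/3191540629 5677222935/3191540629]

step 0: x̄ = F·x = [-2, 0, 2]
step 0: P̄ = F·P·Fᵀ + Q = [29 -6 -28; -6 5 7; -28 7 32]
step 0: y = z − H·x̄ = [3, -13]
step 0: S = H·P̄·Hᵀ + R = [208 -361; -361 669]
step 0: K = P̄·Hᵀ·S⁻¹ = [49/8831 -1782/8831; 3726/8831 2367/8831; 1395/8831 2614/8831]
step 0: x' = x̄ + K·y = [5651/8831, -19593/8831, -12135/8831]
step 0: P' = (I − K·H)·P̄ = [8339/8831 -4431/8831 7620/8831; -4431/8831 13780/8831 3794/8831; 7620/8831 3794/8831 17248/8831]
step 1: x̄ = F·x = [14916/8831, -13942/8831, -9265/8831]
step 1: P̄ = F·P·Fᵀ + Q = [102591/8831 4130/8831 -69658/8831; 4130/8831 22088/8831 -222/8831; -69658/8831 -222/8831 80388/8831]
step 1: y = z − H·x̄ = [-37706/8831, 40505/8831]
step 1: S = H·P̄·Hᵀ + R = [926988/8831 -1342254/8831; -1342254/8831 2155016/8831]
step 1: K = P̄·Hᵀ·S⁻¹ = [251077/11098866 -361251/1849811; 1885535/5549433 361493/1849811; 627730/5549433 447902/1849811]
step 1: x' = x̄ + K·y = [3866422/5549433, -11837771/5549433, -2339245/5549433]
step 1: P' = (I − K·H)·P̄ = [5069866/5549433 -2438939/5549433 4759700/5549433; -2438939/5549433 6925552/5549433 1431086/5549433; 4759700/5549433 1431086/5549433 9870652/5549433]
step 2: x̄ = F·x = [18997052/5549433, -7971349/5549433, -15130630/5549433]
step 2: P̄ = F·P·Fᵀ + Q = [61285561/5549433 3408346/5549433 -41338850/5549433; 3408346/5549433 12666973/5549433 -777419/5549433; -41338850/5549433 -777419/5549433 48659737/5549433]
step 2: y = z − H·x̄ = [-17943445/1849811, 73731634/5549433]
step 2: S = H·P̄·Hᵀ + R = [187466483/1849811 -270297533/1849811; -270297533/1849811 1295150221/5549433]
step 2: K = P̄·Hᵀ·S⁻¹ = [400422081/12766162516 -2410093745/12766162516; 2056337231/6383081258 1166986187/6383081258; 720315727/6383081258 1545663827/6383081258]
step 2: x' = x̄ + K·y = [7796192599/12766162516, -13610632293/6383081258, -3854548399/6383081258]
step 2: P' = (I − K·H)·P̄ = [11430252939/12766162516 -2576192921/6383081258 5477022935/6383081258; -2576192921/6383081258 3754641555/3191540629 820415727/3191540629; 5477022935/6383081258 820415727/3191540629 5677222935/3191540629]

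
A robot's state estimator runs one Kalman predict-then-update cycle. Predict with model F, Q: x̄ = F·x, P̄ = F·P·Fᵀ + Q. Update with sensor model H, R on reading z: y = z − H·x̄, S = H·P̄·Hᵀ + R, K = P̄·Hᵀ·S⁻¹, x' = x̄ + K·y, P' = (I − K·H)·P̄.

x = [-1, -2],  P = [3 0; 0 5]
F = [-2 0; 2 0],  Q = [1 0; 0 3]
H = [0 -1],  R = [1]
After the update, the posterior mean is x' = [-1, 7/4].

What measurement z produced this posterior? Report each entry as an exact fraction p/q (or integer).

z = [-2]

x̄ = F·x = [2, -2]
P̄ = F·P·Fᵀ + Q = [13 -12; -12 15]
S = H·P̄·Hᵀ + R = [16]
K = P̄·Hᵀ·S⁻¹ = [3/4; -15/16]
x' − x̄ = [-3, 15/4] = K·y
y = (KᵀK)⁻¹·Kᵀ·(x' − x̄) = [-4]
z = y + H·x̄ = [-4] + [2] = [-2]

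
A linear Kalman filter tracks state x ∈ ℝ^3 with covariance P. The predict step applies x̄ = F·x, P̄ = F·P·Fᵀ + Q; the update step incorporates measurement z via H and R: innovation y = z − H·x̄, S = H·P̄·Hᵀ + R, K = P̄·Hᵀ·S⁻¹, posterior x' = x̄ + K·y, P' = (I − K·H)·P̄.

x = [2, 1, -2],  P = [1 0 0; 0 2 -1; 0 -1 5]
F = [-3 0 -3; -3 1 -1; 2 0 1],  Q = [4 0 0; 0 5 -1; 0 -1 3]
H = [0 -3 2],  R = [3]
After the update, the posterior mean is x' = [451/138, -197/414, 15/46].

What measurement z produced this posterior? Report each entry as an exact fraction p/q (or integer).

z = [2]

x̄ = F·x = [0, -3, 2]
P̄ = F·P·Fᵀ + Q = [58 27 -21; 27 23 -13; -21 -13 12]
S = H·P̄·Hᵀ + R = [414]
K = P̄·Hᵀ·S⁻¹ = [-41/138; -95/414; 7/46]
x' − x̄ = [451/138, 1045/414, -77/46] = K·y
y = (KᵀK)⁻¹·Kᵀ·(x' − x̄) = [-11]
z = y + H·x̄ = [-11] + [13] = [2]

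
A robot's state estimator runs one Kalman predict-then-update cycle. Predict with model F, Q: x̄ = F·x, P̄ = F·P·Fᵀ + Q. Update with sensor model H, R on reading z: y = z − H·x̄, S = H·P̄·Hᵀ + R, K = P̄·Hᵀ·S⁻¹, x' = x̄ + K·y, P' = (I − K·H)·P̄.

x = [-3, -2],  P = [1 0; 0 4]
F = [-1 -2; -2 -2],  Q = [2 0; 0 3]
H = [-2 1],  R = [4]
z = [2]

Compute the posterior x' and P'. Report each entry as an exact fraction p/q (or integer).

x̄ = F·x = [7, 10]
P̄ = F·P·Fᵀ + Q = [19 18; 18 23]
y = z − H·x̄ = [6]
S = H·P̄·Hᵀ + R = [31]
K = P̄·Hᵀ·S⁻¹ = [-20/31; -13/31]
x' = x̄ + K·y = [97/31, 232/31]
P' = (I − K·H)·P̄ = [189/31 298/31; 298/31 544/31]

x' = [97/31, 232/31]
P' = [189/31 298/31; 298/31 544/31]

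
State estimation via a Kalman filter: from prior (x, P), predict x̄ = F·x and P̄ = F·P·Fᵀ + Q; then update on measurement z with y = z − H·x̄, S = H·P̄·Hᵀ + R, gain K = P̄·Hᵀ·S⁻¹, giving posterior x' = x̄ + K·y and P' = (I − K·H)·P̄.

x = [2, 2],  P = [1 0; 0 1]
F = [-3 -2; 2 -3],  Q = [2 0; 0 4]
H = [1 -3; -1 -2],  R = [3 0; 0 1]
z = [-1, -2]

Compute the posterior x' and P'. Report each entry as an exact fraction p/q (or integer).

x̄ = F·x = [-10, -2]
P̄ = F·P·Fᵀ + Q = [15 0; 0 17]
y = z − H·x̄ = [3, -16]
S = H·P̄·Hᵀ + R = [171 87; 87 84]
K = P̄·Hᵀ·S⁻¹ = [57/151 -86/151; -442/2265 -153/755]
x' = x̄ + K·y = [37/151, 496/755]
P' = (I − K·H)·P̄ = [120/151 -17/151; -17/151 119/755]

x' = [37/151, 496/755]
P' = [120/151 -17/151; -17/151 119/755]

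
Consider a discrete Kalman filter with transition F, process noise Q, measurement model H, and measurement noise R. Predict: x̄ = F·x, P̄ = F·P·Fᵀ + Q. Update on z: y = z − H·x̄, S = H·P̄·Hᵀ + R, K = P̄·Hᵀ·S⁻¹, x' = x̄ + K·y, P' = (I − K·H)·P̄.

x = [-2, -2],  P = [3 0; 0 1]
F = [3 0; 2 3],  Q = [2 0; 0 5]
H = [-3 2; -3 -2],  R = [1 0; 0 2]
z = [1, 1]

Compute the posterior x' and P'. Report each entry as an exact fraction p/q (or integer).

x' = [-21681/62801, -4900/62801]
P' = [5218/62801 2616/62801; 2616/62801 11662/62801]

x̄ = F·x = [-6, -10]
P̄ = F·P·Fᵀ + Q = [29 18; 18 26]
y = z − H·x̄ = [3, -37]
S = H·P̄·Hᵀ + R = [150 157; 157 583]
K = P̄·Hᵀ·S⁻¹ = [-10422/62801 -10443/62801; 15476/62801 -15586/62801]
x' = x̄ + K·y = [-21681/62801, -4900/62801]
P' = (I − K·H)·P̄ = [5218/62801 2616/62801; 2616/62801 11662/62801]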